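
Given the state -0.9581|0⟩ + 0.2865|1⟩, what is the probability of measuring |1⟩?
0.08208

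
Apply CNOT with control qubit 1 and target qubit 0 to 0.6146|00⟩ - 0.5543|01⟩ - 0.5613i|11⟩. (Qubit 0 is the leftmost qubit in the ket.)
0.6146|00⟩ - 0.5613i|01⟩ - 0.5543|11⟩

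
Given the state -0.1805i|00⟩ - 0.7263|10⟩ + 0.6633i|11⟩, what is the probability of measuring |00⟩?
0.03258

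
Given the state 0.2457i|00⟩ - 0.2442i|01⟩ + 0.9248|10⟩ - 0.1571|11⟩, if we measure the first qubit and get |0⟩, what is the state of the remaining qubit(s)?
0.7093i|0⟩ - 0.7049i|1⟩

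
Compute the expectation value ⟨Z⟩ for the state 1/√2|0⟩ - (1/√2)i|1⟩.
0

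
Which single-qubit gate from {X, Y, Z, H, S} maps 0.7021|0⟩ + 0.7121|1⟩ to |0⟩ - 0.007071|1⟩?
H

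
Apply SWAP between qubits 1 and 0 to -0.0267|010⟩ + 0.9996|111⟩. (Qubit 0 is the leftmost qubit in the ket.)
-0.0267|100⟩ + 0.9996|111⟩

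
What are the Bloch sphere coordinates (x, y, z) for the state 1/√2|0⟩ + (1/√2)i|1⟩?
(0, 1, 0)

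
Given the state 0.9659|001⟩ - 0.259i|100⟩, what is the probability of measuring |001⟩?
0.933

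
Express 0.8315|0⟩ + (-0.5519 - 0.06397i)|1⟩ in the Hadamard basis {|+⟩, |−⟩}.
(0.1977 - 0.04523i)|+⟩ + (0.9782 + 0.04523i)|−⟩

With |ψ⟩ = α|0⟩ + β|1⟩, the Hadamard-basis coefficients are ⟨+|ψ⟩ = (α + β)/√2 and ⟨−|ψ⟩ = (α − β)/√2.
Here α = 0.8315, β = (-0.5519 - 0.06397i): (α + β)/√2 = (0.1977 - 0.04523i), (α − β)/√2 = (0.9782 + 0.04523i).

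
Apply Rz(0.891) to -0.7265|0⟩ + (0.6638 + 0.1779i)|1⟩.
(-0.6556 + 0.3131i)|0⟩ + (0.5224 + 0.4466i)|1⟩

Rz(0.891) = [[e^(−iθ/2), 0], [0, e^(iθ/2)]] with e^(±iθ/2) = cos(θ/2) ± i·sin(θ/2); θ = 0.891, cos(θ/2) ≈ 0.902395, sin(θ/2) ≈ 0.430909.
With a = amp(|0⟩) = -0.7265 and b = amp(|1⟩) = (0.6638 + 0.1779i):
new amp(|0⟩) = (0.902395 - 0.430909i)·a = (-0.6556 + 0.3131i)
new amp(|1⟩) = (0.902395 + 0.430909i)·b = (0.5224 + 0.4466i)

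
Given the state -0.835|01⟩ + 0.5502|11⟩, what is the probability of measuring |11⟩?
0.3027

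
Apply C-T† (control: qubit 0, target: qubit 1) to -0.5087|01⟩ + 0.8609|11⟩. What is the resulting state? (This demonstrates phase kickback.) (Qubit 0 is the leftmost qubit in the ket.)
-0.5087|01⟩ + (0.6087 - 0.6087i)|11⟩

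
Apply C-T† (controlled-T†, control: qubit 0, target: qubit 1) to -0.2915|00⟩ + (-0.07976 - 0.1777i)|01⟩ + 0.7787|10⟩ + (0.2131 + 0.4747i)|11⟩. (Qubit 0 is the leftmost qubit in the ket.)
-0.2915|00⟩ + (-0.07976 - 0.1777i)|01⟩ + 0.7787|10⟩ + (0.4863 + 0.185i)|11⟩

C-T† leaves the control-|0⟩ kets |00⟩, |01⟩ unchanged and applies T† to qubit 1 on the control-|1⟩ pair (|10⟩, |11⟩).
T† = [[1, 0], [0, (1/√2 - (1/√2)i)]].
With a = amp(|10⟩) = 0.7787 and b = amp(|11⟩) = (0.2131 + 0.4747i):
new amp(|10⟩) = (1)·a = 0.7787
new amp(|11⟩) = (1/√2 - (1/√2)i)·b = (0.4863 + 0.185i)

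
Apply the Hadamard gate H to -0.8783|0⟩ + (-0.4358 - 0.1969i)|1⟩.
(-0.9292 - 0.1392i)|0⟩ + (-0.3129 + 0.1392i)|1⟩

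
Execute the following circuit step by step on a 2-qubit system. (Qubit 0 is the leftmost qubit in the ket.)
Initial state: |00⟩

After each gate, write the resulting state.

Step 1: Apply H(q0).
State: 1/√2|00⟩ + 1/√2|10⟩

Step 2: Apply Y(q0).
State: -(1/√2)i|00⟩ + (1/√2)i|10⟩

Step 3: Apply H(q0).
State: -i|10⟩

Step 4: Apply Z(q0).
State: i|10⟩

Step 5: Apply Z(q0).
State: -i|10⟩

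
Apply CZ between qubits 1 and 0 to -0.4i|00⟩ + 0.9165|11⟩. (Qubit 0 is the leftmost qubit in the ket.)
-0.4i|00⟩ - 0.9165|11⟩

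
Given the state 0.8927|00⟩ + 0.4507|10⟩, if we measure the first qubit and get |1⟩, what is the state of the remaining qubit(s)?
|0⟩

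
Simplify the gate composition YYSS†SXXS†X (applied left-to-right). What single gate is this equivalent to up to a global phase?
X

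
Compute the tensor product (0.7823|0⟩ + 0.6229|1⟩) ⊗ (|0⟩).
0.7823|00⟩ + 0.6229|10⟩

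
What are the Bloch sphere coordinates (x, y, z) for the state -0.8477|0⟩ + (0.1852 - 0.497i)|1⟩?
(-0.314, 0.8426, 0.4373)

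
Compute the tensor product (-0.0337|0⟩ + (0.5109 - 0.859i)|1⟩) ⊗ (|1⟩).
-0.0337|01⟩ + (0.5109 - 0.859i)|11⟩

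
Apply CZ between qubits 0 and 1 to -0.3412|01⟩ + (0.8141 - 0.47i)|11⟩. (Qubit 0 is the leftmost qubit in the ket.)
-0.3412|01⟩ + (-0.8141 + 0.47i)|11⟩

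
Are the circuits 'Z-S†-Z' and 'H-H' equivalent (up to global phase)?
No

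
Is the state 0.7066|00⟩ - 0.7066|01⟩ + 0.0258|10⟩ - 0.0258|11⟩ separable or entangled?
Separable

Writing the state as a|00⟩ + b|01⟩ + c|10⟩ + d|11⟩, it is a product state iff ad − bc = 0.
Here (a, b, c, d) = (0.7066, -0.7066, 0.0258, -0.0258): ad − bc = (0.7066)(-0.0258) − (-0.7066)(0.0258) = 0, so the state is separable.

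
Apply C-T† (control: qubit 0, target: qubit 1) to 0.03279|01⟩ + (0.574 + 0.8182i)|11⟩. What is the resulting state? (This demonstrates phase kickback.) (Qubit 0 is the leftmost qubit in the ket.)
0.03279|01⟩ + (0.9844 + 0.1727i)|11⟩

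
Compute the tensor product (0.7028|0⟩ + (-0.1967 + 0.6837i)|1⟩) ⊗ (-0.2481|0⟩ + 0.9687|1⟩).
-0.1744|00⟩ + 0.6808|01⟩ + (0.0488 - 0.1696i)|10⟩ + (-0.1905 + 0.6623i)|11⟩

amp(|b₁b₂…⟩) = product of the factor amplitudes for bits b₁, b₂, …; only kets whose every factor amplitude is nonzero survive.
|00⟩: (0.7028)(-0.2481) = -0.1744
|01⟩: (0.7028)(0.9687) = 0.6808
|10⟩: (-0.1967 + 0.6837i)(-0.2481) = (0.0488 - 0.1696i)
|11⟩: (-0.1967 + 0.6837i)(0.9687) = (-0.1905 + 0.6623i)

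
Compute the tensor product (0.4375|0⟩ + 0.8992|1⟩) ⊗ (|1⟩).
0.4375|01⟩ + 0.8992|11⟩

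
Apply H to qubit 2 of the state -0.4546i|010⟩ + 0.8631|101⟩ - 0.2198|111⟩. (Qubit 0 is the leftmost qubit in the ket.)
-0.3215i|010⟩ - 0.3215i|011⟩ + 0.6103|100⟩ - 0.6103|101⟩ - 0.1554|110⟩ + 0.1554|111⟩

H on qubit 2 mixes each pair of kets that differ only in qubit 2: amplitudes (a, b) of (|…0…⟩, |…1…⟩) become ((a + b)/√2, (a − b)/√2). Kets absent from the input have amplitude 0.
(|010⟩, |011⟩): (a, b) = (-0.4546i, 0) → (-0.3215i, -0.3215i)
(|100⟩, |101⟩): (a, b) = (0, 0.8631) → (0.6103, -0.6103)
(|110⟩, |111⟩): (a, b) = (0, -0.2198) → (-0.1554, 0.1554)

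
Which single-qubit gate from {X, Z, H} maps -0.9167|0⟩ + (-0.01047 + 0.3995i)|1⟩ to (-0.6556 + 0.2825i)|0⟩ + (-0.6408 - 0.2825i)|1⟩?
H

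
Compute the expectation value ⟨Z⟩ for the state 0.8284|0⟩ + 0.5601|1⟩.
0.3725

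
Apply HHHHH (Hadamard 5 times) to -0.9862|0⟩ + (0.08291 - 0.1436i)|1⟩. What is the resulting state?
(-0.6387 - 0.1015i)|0⟩ + (-0.756 + 0.1015i)|1⟩

H² = I, so H^5 = H: a single Hadamard. With (a, b) = (-0.9862, (0.08291 - 0.1436i)), H gives ((a + b)/√2, (a − b)/√2) = ((-0.6387 - 0.1015i), (-0.756 + 0.1015i)).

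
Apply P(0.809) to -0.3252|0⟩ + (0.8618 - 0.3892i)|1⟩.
-0.3252|0⟩ + (0.8765 + 0.355i)|1⟩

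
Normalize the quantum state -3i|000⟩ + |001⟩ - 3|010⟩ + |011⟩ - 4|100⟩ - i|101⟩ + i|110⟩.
-0.4867i|000⟩ + 0.1622|001⟩ - 0.4867|010⟩ + 0.1622|011⟩ - 0.6489|100⟩ - 0.1622i|101⟩ + 0.1622i|110⟩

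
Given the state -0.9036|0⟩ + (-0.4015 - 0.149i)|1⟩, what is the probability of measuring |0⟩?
0.8165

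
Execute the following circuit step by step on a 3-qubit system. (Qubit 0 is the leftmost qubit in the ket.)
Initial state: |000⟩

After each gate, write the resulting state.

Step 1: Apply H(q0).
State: 1/√2|000⟩ + 1/√2|100⟩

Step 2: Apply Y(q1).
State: (1/√2)i|010⟩ + (1/√2)i|110⟩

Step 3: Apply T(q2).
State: (1/√2)i|010⟩ + (1/√2)i|110⟩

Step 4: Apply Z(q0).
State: (1/√2)i|010⟩ - (1/√2)i|110⟩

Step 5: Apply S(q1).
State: -1/√2|010⟩ + 1/√2|110⟩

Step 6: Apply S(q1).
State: -(1/√2)i|010⟩ + (1/√2)i|110⟩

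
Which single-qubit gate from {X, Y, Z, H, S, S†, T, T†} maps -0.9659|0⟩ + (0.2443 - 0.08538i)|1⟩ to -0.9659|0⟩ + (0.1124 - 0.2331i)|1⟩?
T†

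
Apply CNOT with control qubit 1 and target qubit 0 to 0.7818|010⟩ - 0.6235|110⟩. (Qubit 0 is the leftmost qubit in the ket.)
-0.6235|010⟩ + 0.7818|110⟩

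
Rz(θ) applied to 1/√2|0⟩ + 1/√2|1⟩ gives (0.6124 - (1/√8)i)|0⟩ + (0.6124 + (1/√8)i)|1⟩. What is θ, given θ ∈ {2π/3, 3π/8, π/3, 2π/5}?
π/3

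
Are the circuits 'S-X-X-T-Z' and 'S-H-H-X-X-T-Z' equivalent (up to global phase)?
Yes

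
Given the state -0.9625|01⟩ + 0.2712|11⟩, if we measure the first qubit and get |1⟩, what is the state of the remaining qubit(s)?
|1⟩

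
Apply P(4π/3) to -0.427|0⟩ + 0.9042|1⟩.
-0.427|0⟩ + (-0.4521 - 0.7831i)|1⟩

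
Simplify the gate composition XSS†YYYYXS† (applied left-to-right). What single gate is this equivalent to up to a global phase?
S†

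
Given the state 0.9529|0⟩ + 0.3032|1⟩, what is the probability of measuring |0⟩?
0.908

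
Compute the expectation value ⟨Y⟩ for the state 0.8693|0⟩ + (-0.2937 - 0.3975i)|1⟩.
-0.6911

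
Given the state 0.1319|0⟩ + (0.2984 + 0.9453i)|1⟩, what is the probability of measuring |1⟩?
0.9826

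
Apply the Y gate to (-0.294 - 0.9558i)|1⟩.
(-0.9558 + 0.294i)|0⟩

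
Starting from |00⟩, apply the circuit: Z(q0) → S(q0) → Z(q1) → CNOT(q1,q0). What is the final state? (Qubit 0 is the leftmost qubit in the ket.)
|00⟩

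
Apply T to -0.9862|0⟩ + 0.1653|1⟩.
-0.9862|0⟩ + (0.1169 + 0.1169i)|1⟩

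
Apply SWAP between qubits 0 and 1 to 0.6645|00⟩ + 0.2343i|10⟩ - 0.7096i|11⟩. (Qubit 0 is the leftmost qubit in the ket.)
0.6645|00⟩ + 0.2343i|01⟩ - 0.7096i|11⟩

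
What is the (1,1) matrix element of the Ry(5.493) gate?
-0.923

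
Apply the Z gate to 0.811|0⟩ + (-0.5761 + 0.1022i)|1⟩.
0.811|0⟩ + (0.5761 - 0.1022i)|1⟩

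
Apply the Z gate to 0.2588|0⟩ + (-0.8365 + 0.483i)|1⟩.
0.2588|0⟩ + (0.8365 - 0.483i)|1⟩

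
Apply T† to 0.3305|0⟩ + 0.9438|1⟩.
0.3305|0⟩ + (0.6674 - 0.6674i)|1⟩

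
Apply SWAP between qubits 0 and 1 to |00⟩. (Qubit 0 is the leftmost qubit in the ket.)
|00⟩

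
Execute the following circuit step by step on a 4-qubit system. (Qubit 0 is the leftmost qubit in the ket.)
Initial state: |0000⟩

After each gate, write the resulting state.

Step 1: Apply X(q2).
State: |0010⟩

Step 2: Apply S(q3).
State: |0010⟩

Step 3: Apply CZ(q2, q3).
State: |0010⟩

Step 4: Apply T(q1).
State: |0010⟩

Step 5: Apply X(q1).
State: |0110⟩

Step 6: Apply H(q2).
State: 1/√2|0100⟩ - 1/√2|0110⟩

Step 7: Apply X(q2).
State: -1/√2|0100⟩ + 1/√2|0110⟩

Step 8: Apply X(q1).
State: -1/√2|0000⟩ + 1/√2|0010⟩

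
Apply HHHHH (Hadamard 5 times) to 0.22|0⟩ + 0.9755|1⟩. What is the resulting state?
0.8453|0⟩ - 0.5342|1⟩

H² = I, so H^5 = H: a single Hadamard. With (a, b) = (0.22, 0.9755), H gives ((a + b)/√2, (a − b)/√2) = (0.8453, -0.5342).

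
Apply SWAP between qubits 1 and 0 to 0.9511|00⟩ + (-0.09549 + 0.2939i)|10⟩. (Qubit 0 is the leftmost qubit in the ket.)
0.9511|00⟩ + (-0.09549 + 0.2939i)|01⟩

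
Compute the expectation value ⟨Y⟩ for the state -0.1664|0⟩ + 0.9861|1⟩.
0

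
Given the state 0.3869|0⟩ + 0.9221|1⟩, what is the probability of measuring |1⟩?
0.8503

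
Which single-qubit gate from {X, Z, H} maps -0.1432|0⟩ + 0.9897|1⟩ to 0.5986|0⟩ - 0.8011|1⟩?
H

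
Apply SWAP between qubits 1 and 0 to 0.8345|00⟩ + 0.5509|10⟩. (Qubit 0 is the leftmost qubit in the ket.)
0.8345|00⟩ + 0.5509|01⟩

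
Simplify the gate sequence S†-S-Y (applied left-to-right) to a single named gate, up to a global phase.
Y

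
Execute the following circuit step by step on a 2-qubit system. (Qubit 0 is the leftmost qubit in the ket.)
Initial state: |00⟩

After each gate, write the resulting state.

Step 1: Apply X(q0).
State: |10⟩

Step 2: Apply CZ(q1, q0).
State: |10⟩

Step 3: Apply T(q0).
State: (1/√2 + (1/√2)i)|10⟩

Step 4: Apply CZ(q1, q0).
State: (1/√2 + (1/√2)i)|10⟩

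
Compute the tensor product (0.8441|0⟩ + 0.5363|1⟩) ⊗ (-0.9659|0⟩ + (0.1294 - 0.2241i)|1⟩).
-0.8153|00⟩ + (0.1092 - 0.1892i)|01⟩ - 0.518|10⟩ + (0.0694 - 0.1202i)|11⟩

amp(|b₁b₂…⟩) = product of the factor amplitudes for bits b₁, b₂, …; only kets whose every factor amplitude is nonzero survive.
|00⟩: (0.8441)(-0.9659) = -0.8153
|01⟩: (0.8441)(0.1294 - 0.2241i) = (0.1092 - 0.1892i)
|10⟩: (0.5363)(-0.9659) = -0.518
|11⟩: (0.5363)(0.1294 - 0.2241i) = (0.0694 - 0.1202i)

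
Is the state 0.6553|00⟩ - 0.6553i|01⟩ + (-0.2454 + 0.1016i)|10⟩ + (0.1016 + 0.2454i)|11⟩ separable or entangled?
Separable

Writing the state as a|00⟩ + b|01⟩ + c|10⟩ + d|11⟩, it is a product state iff ad − bc = 0.
Here (a, b, c, d) = (0.6553, -0.6553i, (-0.2454 + 0.1016i), (0.1016 + 0.2454i)): ad − bc = (0.6553)(0.1016 + 0.2454i) − (-0.6553i)(-0.2454 + 0.1016i) = 0, so the state is separable.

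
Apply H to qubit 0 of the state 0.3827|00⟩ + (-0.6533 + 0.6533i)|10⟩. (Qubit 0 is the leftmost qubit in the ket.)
(-0.1913 + 0.462i)|00⟩ + (0.7326 - 0.462i)|10⟩

H on qubit 0 mixes each pair of kets that differ only in qubit 0: amplitudes (a, b) of (|…0…⟩, |…1…⟩) become ((a + b)/√2, (a − b)/√2). Kets absent from the input have amplitude 0.
(|00⟩, |10⟩): (a, b) = (0.3827, (-0.6533 + 0.6533i)) → ((-0.1913 + 0.462i), (0.7326 - 0.462i))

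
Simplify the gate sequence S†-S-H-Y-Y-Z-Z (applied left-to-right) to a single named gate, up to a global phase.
H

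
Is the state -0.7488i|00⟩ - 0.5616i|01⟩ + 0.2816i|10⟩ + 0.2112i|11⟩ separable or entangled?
Separable

Writing the state as a|00⟩ + b|01⟩ + c|10⟩ + d|11⟩, it is a product state iff ad − bc = 0.
Here (a, b, c, d) = (-0.7488i, -0.5616i, 0.2816i, 0.2112i): ad − bc = (-0.7488i)(0.2112i) − (-0.5616i)(0.2816i) = 0, so the state is separable.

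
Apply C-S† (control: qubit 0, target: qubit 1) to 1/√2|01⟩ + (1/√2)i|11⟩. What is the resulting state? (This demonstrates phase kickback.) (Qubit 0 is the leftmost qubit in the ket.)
1/√2|01⟩ + 1/√2|11⟩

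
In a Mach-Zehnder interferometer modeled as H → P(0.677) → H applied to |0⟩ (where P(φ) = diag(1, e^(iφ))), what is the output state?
(0.8897 + 0.3132i)|0⟩ + (0.1103 - 0.3132i)|1⟩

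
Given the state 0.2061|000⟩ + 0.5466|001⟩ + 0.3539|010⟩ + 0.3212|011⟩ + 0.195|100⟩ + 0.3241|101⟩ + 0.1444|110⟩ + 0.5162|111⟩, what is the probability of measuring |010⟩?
0.1252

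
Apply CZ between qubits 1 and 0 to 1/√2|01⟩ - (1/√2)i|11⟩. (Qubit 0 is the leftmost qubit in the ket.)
1/√2|01⟩ + (1/√2)i|11⟩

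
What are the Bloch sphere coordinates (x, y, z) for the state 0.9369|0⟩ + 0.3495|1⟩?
(0.6549, 0, 0.7556)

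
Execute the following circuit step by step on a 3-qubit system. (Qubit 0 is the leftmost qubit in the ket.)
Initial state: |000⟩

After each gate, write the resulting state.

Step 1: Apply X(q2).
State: |001⟩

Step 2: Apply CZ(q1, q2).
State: |001⟩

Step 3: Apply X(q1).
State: |011⟩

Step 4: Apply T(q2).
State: (1/√2 + (1/√2)i)|011⟩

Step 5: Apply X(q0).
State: (1/√2 + (1/√2)i)|111⟩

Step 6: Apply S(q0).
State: (-1/√2 + (1/√2)i)|111⟩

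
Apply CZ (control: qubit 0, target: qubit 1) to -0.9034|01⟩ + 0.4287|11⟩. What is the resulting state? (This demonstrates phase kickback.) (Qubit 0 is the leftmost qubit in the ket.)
-0.9034|01⟩ - 0.4287|11⟩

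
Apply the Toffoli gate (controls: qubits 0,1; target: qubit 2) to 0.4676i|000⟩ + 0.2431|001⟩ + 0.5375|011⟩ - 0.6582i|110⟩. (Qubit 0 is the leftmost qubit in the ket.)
0.4676i|000⟩ + 0.2431|001⟩ + 0.5375|011⟩ - 0.6582i|111⟩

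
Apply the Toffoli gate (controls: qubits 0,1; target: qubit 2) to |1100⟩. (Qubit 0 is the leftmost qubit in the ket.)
|1110⟩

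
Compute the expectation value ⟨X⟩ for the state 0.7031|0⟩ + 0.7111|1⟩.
0.9999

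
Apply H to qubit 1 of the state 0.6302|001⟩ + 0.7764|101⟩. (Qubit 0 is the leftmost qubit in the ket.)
0.4456|001⟩ + 0.4456|011⟩ + 0.549|101⟩ + 0.549|111⟩

H on qubit 1 mixes each pair of kets that differ only in qubit 1: amplitudes (a, b) of (|…0…⟩, |…1…⟩) become ((a + b)/√2, (a − b)/√2). Kets absent from the input have amplitude 0.
(|001⟩, |011⟩): (a, b) = (0.6302, 0) → (0.4456, 0.4456)
(|101⟩, |111⟩): (a, b) = (0.7764, 0) → (0.549, 0.549)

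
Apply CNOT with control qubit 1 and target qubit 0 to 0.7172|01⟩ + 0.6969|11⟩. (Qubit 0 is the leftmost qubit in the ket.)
0.6969|01⟩ + 0.7172|11⟩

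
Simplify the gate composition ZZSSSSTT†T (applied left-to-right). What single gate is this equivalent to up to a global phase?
T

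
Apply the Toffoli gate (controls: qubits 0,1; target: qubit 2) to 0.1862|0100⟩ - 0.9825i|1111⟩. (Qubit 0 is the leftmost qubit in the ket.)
0.1862|0100⟩ - 0.9825i|1101⟩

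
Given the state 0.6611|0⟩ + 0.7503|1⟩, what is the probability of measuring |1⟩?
0.563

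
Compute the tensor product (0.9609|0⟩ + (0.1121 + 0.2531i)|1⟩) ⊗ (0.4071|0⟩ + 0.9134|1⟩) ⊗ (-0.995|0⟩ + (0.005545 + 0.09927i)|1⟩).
-0.3892|000⟩ + (0.002169 + 0.03883i)|001⟩ - 0.8733|010⟩ + (0.004867 + 0.08713i)|011⟩ + (-0.04541 - 0.1025i)|100⟩ + (-0.009975 + 0.005102i)|101⟩ + (-0.1019 - 0.23i)|110⟩ + (-0.02238 + 0.01145i)|111⟩

amp(|b₁b₂…⟩) = product of the factor amplitudes for bits b₁, b₂, …; only kets whose every factor amplitude is nonzero survive.
|000⟩: (0.9609)(0.4071)(-0.995) = -0.3892
|001⟩: (0.9609)(0.4071)(0.005545 + 0.09927i) = (0.002169 + 0.03883i)
|010⟩: (0.9609)(0.9134)(-0.995) = -0.8733
|011⟩: (0.9609)(0.9134)(0.005545 + 0.09927i) = (0.004867 + 0.08713i)
|100⟩: (0.1121 + 0.2531i)(0.4071)(-0.995) = (-0.04541 - 0.1025i)
|101⟩: (0.1121 + 0.2531i)(0.4071)(0.005545 + 0.09927i) = (-0.009975 + 0.005102i)
|110⟩: (0.1121 + 0.2531i)(0.9134)(-0.995) = (-0.1019 - 0.23i)
|111⟩: (0.1121 + 0.2531i)(0.9134)(0.005545 + 0.09927i) = (-0.02238 + 0.01145i)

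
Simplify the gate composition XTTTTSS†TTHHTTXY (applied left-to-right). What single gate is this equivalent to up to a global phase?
Y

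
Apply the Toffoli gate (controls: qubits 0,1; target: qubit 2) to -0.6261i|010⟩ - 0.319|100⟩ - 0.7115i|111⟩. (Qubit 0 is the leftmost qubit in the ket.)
-0.6261i|010⟩ - 0.319|100⟩ - 0.7115i|110⟩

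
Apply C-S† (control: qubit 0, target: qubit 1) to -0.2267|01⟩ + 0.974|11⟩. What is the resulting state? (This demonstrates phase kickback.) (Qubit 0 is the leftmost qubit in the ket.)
-0.2267|01⟩ - 0.974i|11⟩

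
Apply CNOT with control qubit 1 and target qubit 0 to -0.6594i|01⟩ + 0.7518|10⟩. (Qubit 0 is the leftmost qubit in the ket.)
0.7518|10⟩ - 0.6594i|11⟩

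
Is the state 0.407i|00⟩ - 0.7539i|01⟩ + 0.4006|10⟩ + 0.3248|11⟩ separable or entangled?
Entangled

Writing the state as a|00⟩ + b|01⟩ + c|10⟩ + d|11⟩, it is a product state iff ad − bc = 0.
Here (a, b, c, d) = (0.407i, -0.7539i, 0.4006, 0.3248): ad − bc = (0.407i)(0.3248) − (-0.7539i)(0.4006) = 0.4342i ≠ 0, so the state is entangled.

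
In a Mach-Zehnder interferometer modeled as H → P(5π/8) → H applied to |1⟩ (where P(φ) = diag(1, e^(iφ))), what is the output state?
(0.6913 - 0.4619i)|0⟩ + (0.3087 + 0.4619i)|1⟩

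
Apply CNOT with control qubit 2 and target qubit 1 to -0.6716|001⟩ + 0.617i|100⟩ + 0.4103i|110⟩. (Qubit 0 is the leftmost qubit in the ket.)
-0.6716|011⟩ + 0.617i|100⟩ + 0.4103i|110⟩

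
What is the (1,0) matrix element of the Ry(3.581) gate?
0.976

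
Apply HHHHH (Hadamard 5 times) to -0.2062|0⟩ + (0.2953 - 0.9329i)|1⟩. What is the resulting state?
(0.063 - 0.6597i)|0⟩ + (-0.3546 + 0.6597i)|1⟩

H² = I, so H^5 = H: a single Hadamard. With (a, b) = (-0.2062, (0.2953 - 0.9329i)), H gives ((a + b)/√2, (a − b)/√2) = ((0.063 - 0.6597i), (-0.3546 + 0.6597i)).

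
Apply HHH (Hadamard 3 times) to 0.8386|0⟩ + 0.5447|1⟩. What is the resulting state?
0.9781|0⟩ + 0.2078|1⟩

H² = I, so H^3 = H: a single Hadamard. With (a, b) = (0.8386, 0.5447), H gives ((a + b)/√2, (a − b)/√2) = (0.9781, 0.2078).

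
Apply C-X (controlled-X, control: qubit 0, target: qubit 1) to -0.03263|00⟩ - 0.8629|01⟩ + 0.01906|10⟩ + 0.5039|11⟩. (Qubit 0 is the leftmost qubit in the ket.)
-0.03263|00⟩ - 0.8629|01⟩ + 0.5039|10⟩ + 0.01906|11⟩

C-X leaves the control-|0⟩ kets |00⟩, |01⟩ unchanged and applies X to qubit 1 on the control-|1⟩ pair (|10⟩, |11⟩).
X = [[0, 1], [1, 0]].
With a = amp(|10⟩) = 0.01906 and b = amp(|11⟩) = 0.5039:
new amp(|10⟩) = (1)·b = 0.5039
new amp(|11⟩) = (1)·a = 0.01906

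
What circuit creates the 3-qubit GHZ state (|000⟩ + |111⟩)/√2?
H(q0) → CNOT(q0,q1) → CNOT(q0,q2)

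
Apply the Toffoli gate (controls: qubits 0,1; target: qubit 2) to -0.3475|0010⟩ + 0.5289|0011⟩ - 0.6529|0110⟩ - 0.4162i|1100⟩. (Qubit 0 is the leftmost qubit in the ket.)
-0.3475|0010⟩ + 0.5289|0011⟩ - 0.6529|0110⟩ - 0.4162i|1110⟩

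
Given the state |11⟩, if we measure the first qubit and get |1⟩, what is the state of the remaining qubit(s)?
|1⟩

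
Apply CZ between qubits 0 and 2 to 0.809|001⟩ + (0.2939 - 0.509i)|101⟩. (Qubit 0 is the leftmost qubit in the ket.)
0.809|001⟩ + (-0.2939 + 0.509i)|101⟩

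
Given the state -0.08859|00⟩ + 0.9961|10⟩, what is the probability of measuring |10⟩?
0.9922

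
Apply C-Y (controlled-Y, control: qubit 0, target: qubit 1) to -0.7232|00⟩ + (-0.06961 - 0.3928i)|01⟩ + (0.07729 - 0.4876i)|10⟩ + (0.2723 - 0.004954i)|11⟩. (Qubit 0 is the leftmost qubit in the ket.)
-0.7232|00⟩ + (-0.06961 - 0.3928i)|01⟩ + (-0.004954 - 0.2723i)|10⟩ + (0.4876 + 0.07729i)|11⟩

C-Y leaves the control-|0⟩ kets |00⟩, |01⟩ unchanged and applies Y to qubit 1 on the control-|1⟩ pair (|10⟩, |11⟩).
Y = [[0, -i], [i, 0]].
With a = amp(|10⟩) = (0.07729 - 0.4876i) and b = amp(|11⟩) = (0.2723 - 0.004954i):
new amp(|10⟩) = (-i)·b = (-0.004954 - 0.2723i)
new amp(|11⟩) = (i)·a = (0.4876 + 0.07729i)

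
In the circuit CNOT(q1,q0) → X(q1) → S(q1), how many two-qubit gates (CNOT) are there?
1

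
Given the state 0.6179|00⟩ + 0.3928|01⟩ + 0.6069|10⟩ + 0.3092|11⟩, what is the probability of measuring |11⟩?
0.0956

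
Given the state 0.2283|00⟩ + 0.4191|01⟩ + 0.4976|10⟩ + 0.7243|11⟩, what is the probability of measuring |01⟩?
0.1756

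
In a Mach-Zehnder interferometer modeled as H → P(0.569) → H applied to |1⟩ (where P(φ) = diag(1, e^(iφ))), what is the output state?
(0.07878 - 0.2694i)|0⟩ + (0.9212 + 0.2694i)|1⟩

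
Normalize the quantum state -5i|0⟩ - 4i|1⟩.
-0.7809i|0⟩ - 0.6247i|1⟩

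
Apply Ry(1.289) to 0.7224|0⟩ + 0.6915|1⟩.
0.162|0⟩ + 0.9868|1⟩

Ry(1.289) = [[cos(θ/2), −sin(θ/2)], [sin(θ/2), cos(θ/2)]]; θ = 1.289, cos(θ/2) ≈ 0.7994, sin(θ/2) ≈ 0.600799.
With a = amp(|0⟩) = 0.7224 and b = amp(|1⟩) = 0.6915:
new amp(|0⟩) = (0.7994)·a + (-0.600799)·b = 0.162
new amp(|1⟩) = (0.600799)·a + (0.7994)·b = 0.9868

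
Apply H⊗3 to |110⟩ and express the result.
1/√8|000⟩ + 1/√8|001⟩ - 1/√8|010⟩ - 1/√8|011⟩ - 1/√8|100⟩ - 1/√8|101⟩ + 1/√8|110⟩ + 1/√8|111⟩

H⊗3 gives amp(|y⟩) = (1/2√2) Σ_x (−1)^(x·y) amp(|x⟩), where x·y is the number of positions in which both x and y have a 1.
|000⟩: (1)/(2√2) = 1/√8
|001⟩: (1)/(2√2) = 1/√8
|010⟩: (-1)/(2√2) = -1/√8
|011⟩: (-1)/(2√2) = -1/√8
|100⟩: (-1)/(2√2) = -1/√8
|101⟩: (-1)/(2√2) = -1/√8
|110⟩: (1)/(2√2) = 1/√8
|111⟩: (1)/(2√2) = 1/√8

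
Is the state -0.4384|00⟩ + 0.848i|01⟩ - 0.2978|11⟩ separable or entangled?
Entangled

Writing the state as a|00⟩ + b|01⟩ + c|10⟩ + d|11⟩, it is a product state iff ad − bc = 0.
Here (a, b, c, d) = (-0.4384, 0.848i, 0, -0.2978): ad − bc = (-0.4384)(-0.2978) − (0.848i)(0) = 0.1306 ≠ 0, so the state is entangled.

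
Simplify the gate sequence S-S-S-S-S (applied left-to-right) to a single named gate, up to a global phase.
S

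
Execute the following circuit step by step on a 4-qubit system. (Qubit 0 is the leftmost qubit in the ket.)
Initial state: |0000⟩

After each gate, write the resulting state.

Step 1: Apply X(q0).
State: |1000⟩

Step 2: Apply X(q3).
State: |1001⟩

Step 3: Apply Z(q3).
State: -|1001⟩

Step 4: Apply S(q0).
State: -i|1001⟩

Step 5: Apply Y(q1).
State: |1101⟩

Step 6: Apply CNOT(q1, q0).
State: |0101⟩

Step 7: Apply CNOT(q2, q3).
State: |0101⟩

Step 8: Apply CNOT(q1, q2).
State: |0111⟩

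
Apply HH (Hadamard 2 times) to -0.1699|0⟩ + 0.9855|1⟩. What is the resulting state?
-0.1699|0⟩ + 0.9855|1⟩

H² = I, so an even number of Hadamards cancels: H^2 = I and the state is unchanged.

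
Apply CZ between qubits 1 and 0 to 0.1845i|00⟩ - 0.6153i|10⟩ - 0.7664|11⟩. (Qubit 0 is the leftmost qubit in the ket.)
0.1845i|00⟩ - 0.6153i|10⟩ + 0.7664|11⟩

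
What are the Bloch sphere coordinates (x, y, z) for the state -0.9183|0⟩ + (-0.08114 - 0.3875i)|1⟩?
(0.149, 0.7117, 0.6865)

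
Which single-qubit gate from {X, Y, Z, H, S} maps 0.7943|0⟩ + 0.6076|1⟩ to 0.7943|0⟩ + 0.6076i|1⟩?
S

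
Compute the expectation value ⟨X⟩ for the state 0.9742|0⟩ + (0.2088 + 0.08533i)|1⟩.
0.4068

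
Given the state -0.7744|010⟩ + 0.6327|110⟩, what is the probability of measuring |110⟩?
0.4003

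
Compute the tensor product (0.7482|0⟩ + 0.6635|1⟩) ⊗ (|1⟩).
0.7482|01⟩ + 0.6635|11⟩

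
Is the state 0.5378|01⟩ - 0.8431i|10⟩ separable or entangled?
Entangled

Writing the state as a|00⟩ + b|01⟩ + c|10⟩ + d|11⟩, it is a product state iff ad − bc = 0.
Here (a, b, c, d) = (0, 0.5378, -0.8431i, 0): ad − bc = (0)(0) − (0.5378)(-0.8431i) = 0.4534i ≠ 0, so the state is entangled.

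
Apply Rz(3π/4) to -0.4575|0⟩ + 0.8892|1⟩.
(-0.1751 + 0.4227i)|0⟩ + (0.3403 + 0.8215i)|1⟩

Rz(3π/4) = [[e^(−iθ/2), 0], [0, e^(iθ/2)]] with e^(±iθ/2) = cos(θ/2) ± i·sin(θ/2); θ = 3π/4, cos(θ/2) ≈ 0.382683, sin(θ/2) ≈ 0.92388.
With a = amp(|0⟩) = -0.4575 and b = amp(|1⟩) = 0.8892:
new amp(|0⟩) = (0.382683 - 0.92388i)·a = (-0.1751 + 0.4227i)
new amp(|1⟩) = (0.382683 + 0.92388i)·b = (0.3403 + 0.8215i)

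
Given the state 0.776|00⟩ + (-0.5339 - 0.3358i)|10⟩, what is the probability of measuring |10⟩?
0.3978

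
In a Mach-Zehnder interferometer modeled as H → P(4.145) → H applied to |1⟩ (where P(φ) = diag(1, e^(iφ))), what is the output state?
(0.7687 + 0.4217i)|0⟩ + (0.2313 - 0.4217i)|1⟩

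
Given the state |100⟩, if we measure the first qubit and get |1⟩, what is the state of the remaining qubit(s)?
|00⟩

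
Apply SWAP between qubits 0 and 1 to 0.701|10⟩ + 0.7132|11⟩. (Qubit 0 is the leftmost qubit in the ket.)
0.701|01⟩ + 0.7132|11⟩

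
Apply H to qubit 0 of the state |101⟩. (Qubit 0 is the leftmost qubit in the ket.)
1/√2|001⟩ - 1/√2|101⟩

H on qubit 0 mixes each pair of kets that differ only in qubit 0: amplitudes (a, b) of (|…0…⟩, |…1…⟩) become ((a + b)/√2, (a − b)/√2). Kets absent from the input have amplitude 0.
(|001⟩, |101⟩): (a, b) = (0, 1) → (1/√2, -1/√2)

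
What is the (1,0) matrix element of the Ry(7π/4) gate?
0.3827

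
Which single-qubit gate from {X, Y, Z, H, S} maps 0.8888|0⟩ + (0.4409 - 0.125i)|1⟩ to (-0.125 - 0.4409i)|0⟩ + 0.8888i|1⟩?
Y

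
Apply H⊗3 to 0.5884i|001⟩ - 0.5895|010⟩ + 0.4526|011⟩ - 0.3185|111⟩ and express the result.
(-0.161 + 0.208i)|000⟩ + (-0.2558 - 0.208i)|001⟩ + (0.161 + 0.208i)|010⟩ + (0.2558 - 0.208i)|011⟩ + (0.06421 + 0.208i)|100⟩ + (-0.481 - 0.208i)|101⟩ + (-0.06421 + 0.208i)|110⟩ + (0.481 - 0.208i)|111⟩

H⊗3 gives amp(|y⟩) = (1/2√2) Σ_x (−1)^(x·y) amp(|x⟩), where x·y is the number of positions in which both x and y have a 1.
|000⟩: (0.5884i - 0.5895 + 0.4526 - 0.3185)/(2√2) = (-0.161 + 0.208i)
|001⟩: (-0.5884i - 0.5895 - 0.4526 + 0.3185)/(2√2) = (-0.2558 - 0.208i)
|010⟩: (0.5884i + 0.5895 - 0.4526 + 0.3185)/(2√2) = (0.161 + 0.208i)
|011⟩: (-0.5884i + 0.5895 + 0.4526 - 0.3185)/(2√2) = (0.2558 - 0.208i)
|100⟩: (0.5884i - 0.5895 + 0.4526 + 0.3185)/(2√2) = (0.06421 + 0.208i)
|101⟩: (-0.5884i - 0.5895 - 0.4526 - 0.3185)/(2√2) = (-0.481 - 0.208i)
|110⟩: (0.5884i + 0.5895 - 0.4526 - 0.3185)/(2√2) = (-0.06421 + 0.208i)
|111⟩: (-0.5884i + 0.5895 + 0.4526 + 0.3185)/(2√2) = (0.481 - 0.208i)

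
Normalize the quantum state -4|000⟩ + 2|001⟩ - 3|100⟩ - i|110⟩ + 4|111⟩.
-0.5898|000⟩ + 0.2949|001⟩ - 0.4423|100⟩ - 0.1474i|110⟩ + 0.5898|111⟩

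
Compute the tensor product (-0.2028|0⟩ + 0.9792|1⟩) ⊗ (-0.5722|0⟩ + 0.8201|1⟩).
0.116|00⟩ - 0.1663|01⟩ - 0.5603|10⟩ + 0.803|11⟩

amp(|b₁b₂…⟩) = product of the factor amplitudes for bits b₁, b₂, …; only kets whose every factor amplitude is nonzero survive.
|00⟩: (-0.2028)(-0.5722) = 0.116
|01⟩: (-0.2028)(0.8201) = -0.1663
|10⟩: (0.9792)(-0.5722) = -0.5603
|11⟩: (0.9792)(0.8201) = 0.803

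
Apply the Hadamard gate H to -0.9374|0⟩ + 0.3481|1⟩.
-0.4167|0⟩ - 0.909|1⟩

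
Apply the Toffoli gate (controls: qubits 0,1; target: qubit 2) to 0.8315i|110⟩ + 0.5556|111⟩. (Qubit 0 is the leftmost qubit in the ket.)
0.5556|110⟩ + 0.8315i|111⟩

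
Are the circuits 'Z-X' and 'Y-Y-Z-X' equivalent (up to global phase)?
Yes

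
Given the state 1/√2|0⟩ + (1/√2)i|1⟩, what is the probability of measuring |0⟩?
1/2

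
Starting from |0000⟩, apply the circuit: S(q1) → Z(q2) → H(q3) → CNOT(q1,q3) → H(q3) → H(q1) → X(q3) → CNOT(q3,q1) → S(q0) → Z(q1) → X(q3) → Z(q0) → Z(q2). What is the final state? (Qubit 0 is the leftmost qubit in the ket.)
1/√2|0000⟩ - 1/√2|0100⟩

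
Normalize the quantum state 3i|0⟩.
i|0⟩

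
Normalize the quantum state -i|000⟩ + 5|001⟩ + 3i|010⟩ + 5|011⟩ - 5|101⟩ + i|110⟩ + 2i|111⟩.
-0.1054i|000⟩ + 0.527|001⟩ + 0.3162i|010⟩ + 0.527|011⟩ - 0.527|101⟩ + 0.1054i|110⟩ + 0.2108i|111⟩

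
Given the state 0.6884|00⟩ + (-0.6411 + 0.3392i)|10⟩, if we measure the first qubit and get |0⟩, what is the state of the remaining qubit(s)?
|0⟩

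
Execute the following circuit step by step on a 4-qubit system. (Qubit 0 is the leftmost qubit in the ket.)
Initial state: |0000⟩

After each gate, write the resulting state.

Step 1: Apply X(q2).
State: |0010⟩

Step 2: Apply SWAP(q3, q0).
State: |0010⟩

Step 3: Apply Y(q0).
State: i|1010⟩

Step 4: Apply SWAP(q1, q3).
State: i|1010⟩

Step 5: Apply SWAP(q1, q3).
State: i|1010⟩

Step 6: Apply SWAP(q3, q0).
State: i|0011⟩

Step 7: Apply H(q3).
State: (1/√2)i|0010⟩ - (1/√2)i|0011⟩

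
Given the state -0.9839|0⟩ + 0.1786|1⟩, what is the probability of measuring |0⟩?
0.9681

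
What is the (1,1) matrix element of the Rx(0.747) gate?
0.9311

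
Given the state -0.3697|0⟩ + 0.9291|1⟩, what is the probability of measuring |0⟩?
0.1367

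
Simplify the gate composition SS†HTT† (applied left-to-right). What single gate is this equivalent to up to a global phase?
H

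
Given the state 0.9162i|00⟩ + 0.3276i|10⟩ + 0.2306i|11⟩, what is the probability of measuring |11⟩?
0.05318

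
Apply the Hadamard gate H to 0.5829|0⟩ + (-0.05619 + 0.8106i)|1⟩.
(0.3724 + 0.5732i)|0⟩ + (0.4519 - 0.5732i)|1⟩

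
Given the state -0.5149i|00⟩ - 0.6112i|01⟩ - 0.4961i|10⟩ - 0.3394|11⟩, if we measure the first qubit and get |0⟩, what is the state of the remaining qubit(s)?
-0.6443i|0⟩ - 0.7648i|1⟩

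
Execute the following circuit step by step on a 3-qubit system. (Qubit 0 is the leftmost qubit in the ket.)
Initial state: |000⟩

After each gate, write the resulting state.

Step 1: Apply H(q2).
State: 1/√2|000⟩ + 1/√2|001⟩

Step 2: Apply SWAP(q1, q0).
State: 1/√2|000⟩ + 1/√2|001⟩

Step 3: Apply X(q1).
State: 1/√2|010⟩ + 1/√2|011⟩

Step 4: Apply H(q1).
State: 1/2|000⟩ + 1/2|001⟩ - 1/2|010⟩ - 1/2|011⟩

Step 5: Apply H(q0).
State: 1/√8|000⟩ + 1/√8|001⟩ - 1/√8|010⟩ - 1/√8|011⟩ + 1/√8|100⟩ + 1/√8|101⟩ - 1/√8|110⟩ - 1/√8|111⟩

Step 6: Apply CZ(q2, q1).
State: 1/√8|000⟩ + 1/√8|001⟩ - 1/√8|010⟩ + 1/√8|011⟩ + 1/√8|100⟩ + 1/√8|101⟩ - 1/√8|110⟩ + 1/√8|111⟩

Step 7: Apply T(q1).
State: 1/√8|000⟩ + 1/√8|001⟩ + (-0.25 - 0.25i)|010⟩ + (0.25 + 0.25i)|011⟩ + 1/√8|100⟩ + 1/√8|101⟩ + (-0.25 - 0.25i)|110⟩ + (0.25 + 0.25i)|111⟩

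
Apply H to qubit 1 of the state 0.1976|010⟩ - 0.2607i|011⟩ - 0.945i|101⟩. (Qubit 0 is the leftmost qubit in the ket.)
0.1397|000⟩ - 0.1843i|001⟩ - 0.1397|010⟩ + 0.1843i|011⟩ - 0.6682i|101⟩ - 0.6682i|111⟩

H on qubit 1 mixes each pair of kets that differ only in qubit 1: amplitudes (a, b) of (|…0…⟩, |…1…⟩) become ((a + b)/√2, (a − b)/√2). Kets absent from the input have amplitude 0.
(|000⟩, |010⟩): (a, b) = (0, 0.1976) → (0.1397, -0.1397)
(|001⟩, |011⟩): (a, b) = (0, -0.2607i) → (-0.1843i, 0.1843i)
(|101⟩, |111⟩): (a, b) = (-0.945i, 0) → (-0.6682i, -0.6682i)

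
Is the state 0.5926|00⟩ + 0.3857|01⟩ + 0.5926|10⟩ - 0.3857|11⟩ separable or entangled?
Entangled

Writing the state as a|00⟩ + b|01⟩ + c|10⟩ + d|11⟩, it is a product state iff ad − bc = 0.
Here (a, b, c, d) = (0.5926, 0.3857, 0.5926, -0.3857): ad − bc = (0.5926)(-0.3857) − (0.3857)(0.5926) = -0.4571 ≠ 0, so the state is entangled.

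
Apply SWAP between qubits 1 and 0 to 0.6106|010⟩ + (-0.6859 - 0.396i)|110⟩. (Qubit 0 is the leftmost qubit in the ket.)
0.6106|100⟩ + (-0.6859 - 0.396i)|110⟩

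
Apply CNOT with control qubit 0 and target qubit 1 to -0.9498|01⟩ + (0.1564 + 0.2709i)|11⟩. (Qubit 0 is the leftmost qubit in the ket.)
-0.9498|01⟩ + (0.1564 + 0.2709i)|10⟩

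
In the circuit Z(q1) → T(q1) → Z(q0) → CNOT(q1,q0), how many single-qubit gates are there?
3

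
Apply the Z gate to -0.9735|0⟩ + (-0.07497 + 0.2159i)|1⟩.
-0.9735|0⟩ + (0.07497 - 0.2159i)|1⟩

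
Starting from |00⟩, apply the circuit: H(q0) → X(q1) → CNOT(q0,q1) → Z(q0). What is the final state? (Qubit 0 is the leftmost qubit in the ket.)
1/√2|01⟩ - 1/√2|10⟩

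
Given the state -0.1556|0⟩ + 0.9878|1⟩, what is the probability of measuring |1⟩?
0.9757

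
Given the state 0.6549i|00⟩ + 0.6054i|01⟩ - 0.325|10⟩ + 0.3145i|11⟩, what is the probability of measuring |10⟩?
0.1056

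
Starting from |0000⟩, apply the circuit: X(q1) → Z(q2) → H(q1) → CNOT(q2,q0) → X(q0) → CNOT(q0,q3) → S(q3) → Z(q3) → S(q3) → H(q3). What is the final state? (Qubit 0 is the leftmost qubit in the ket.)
1/2|1000⟩ - 1/2|1001⟩ - 1/2|1100⟩ + 1/2|1101⟩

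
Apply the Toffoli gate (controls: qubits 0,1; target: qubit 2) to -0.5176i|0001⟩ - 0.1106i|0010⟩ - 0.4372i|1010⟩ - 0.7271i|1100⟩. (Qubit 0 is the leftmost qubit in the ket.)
-0.5176i|0001⟩ - 0.1106i|0010⟩ - 0.4372i|1010⟩ - 0.7271i|1110⟩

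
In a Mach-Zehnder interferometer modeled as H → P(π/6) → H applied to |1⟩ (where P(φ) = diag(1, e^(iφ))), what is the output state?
(0.06699 - 0.25i)|0⟩ + (0.933 + 0.25i)|1⟩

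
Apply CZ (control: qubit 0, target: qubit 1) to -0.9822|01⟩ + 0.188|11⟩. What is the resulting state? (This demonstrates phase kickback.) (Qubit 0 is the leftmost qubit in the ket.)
-0.9822|01⟩ - 0.188|11⟩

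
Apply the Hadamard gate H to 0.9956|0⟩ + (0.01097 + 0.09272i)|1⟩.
(0.7118 + 0.06556i)|0⟩ + (0.6962 - 0.06556i)|1⟩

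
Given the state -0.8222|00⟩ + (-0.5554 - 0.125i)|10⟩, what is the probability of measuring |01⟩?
0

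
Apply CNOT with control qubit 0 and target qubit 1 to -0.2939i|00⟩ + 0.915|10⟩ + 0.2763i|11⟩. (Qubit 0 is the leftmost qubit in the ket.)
-0.2939i|00⟩ + 0.2763i|10⟩ + 0.915|11⟩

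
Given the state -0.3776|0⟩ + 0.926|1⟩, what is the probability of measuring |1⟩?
0.8575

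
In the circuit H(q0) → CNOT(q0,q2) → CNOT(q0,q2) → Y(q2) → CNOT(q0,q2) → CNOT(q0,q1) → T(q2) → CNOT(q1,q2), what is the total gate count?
8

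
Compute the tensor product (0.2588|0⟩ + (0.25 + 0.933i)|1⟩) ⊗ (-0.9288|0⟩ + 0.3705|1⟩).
-0.2404|00⟩ + 0.09589|01⟩ + (-0.2322 - 0.8666i)|10⟩ + (0.09263 + 0.3457i)|11⟩

amp(|b₁b₂…⟩) = product of the factor amplitudes for bits b₁, b₂, …; only kets whose every factor amplitude is nonzero survive.
|00⟩: (0.2588)(-0.9288) = -0.2404
|01⟩: (0.2588)(0.3705) = 0.09589
|10⟩: (0.25 + 0.933i)(-0.9288) = (-0.2322 - 0.8666i)
|11⟩: (0.25 + 0.933i)(0.3705) = (0.09263 + 0.3457i)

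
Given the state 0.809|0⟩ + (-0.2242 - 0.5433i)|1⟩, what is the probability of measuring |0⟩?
0.6545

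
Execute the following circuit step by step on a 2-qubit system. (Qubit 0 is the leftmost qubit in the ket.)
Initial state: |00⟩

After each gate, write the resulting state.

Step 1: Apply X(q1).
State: |01⟩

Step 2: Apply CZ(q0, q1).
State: |01⟩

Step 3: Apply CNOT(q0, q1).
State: |01⟩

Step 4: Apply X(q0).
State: |11⟩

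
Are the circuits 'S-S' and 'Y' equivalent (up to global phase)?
No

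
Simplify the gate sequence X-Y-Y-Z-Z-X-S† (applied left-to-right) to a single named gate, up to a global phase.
S†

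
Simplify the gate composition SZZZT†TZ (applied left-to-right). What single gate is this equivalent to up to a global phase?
S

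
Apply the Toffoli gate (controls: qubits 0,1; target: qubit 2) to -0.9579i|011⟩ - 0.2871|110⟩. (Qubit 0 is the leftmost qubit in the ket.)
-0.9579i|011⟩ - 0.2871|111⟩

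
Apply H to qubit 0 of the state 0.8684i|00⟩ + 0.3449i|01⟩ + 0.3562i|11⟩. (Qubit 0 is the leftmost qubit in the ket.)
0.6141i|00⟩ + 0.4958i|01⟩ + 0.6141i|10⟩ - 0.00799i|11⟩

H on qubit 0 mixes each pair of kets that differ only in qubit 0: amplitudes (a, b) of (|…0…⟩, |…1…⟩) become ((a + b)/√2, (a − b)/√2). Kets absent from the input have amplitude 0.
(|00⟩, |10⟩): (a, b) = (0.8684i, 0) → (0.6141i, 0.6141i)
(|01⟩, |11⟩): (a, b) = (0.3449i, 0.3562i) → (0.4958i, -0.00799i)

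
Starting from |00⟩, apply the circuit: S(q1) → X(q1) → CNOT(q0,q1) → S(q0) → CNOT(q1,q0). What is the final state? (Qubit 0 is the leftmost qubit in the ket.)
|11⟩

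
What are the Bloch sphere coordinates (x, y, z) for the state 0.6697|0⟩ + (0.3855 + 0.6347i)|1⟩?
(0.5163, 0.8501, -0.103)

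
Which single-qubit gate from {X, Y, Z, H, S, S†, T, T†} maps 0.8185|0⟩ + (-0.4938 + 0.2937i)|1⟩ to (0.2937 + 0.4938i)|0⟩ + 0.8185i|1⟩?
Y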